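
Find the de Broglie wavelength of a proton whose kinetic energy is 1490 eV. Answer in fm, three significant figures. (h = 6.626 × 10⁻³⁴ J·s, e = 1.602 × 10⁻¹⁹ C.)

KE = 1490 eV = 2.387 × 10⁻¹⁶ J.
p = √(2mKE) = √(2 × 1.673 × 10⁻²⁷ × 2.387 × 10⁻¹⁶) = 8.937 × 10⁻²² kg·m/s.
λ = h/p = 6.626 × 10⁻³⁴ / 8.937 × 10⁻²² = 7.41 × 10⁻¹³ m = 741 fm.

λ = 741 fm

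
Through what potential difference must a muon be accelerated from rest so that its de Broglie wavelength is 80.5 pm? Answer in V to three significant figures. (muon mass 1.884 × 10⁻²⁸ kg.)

p = h/λ = 6.626 × 10⁻³⁴ / 8.050 × 10⁻¹¹ = 8.231 × 10⁻²⁴ kg·m/s.
KE = p²/(2m) = 1.798 × 10⁻¹⁹ J.
V = KE/e = 1.798 × 10⁻¹⁹ / (1.602 × 10⁻¹⁹) = 1.12 V.

V = 1.12 V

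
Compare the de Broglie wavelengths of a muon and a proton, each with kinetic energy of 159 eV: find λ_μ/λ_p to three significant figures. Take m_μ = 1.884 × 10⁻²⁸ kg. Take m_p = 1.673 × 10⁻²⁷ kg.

At fixed KE, p = √(2mKE) so λ = h/p ∝ 1/√m.
λ_μ/λ_p = √(m_p/m_μ) = √(1.673 × 10⁻²⁷/1.884 × 10⁻²⁸) = √(8.880) = 2.98.

λ_μ/λ_p = 2.98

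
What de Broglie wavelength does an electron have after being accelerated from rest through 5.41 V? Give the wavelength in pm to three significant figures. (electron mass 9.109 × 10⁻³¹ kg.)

KE = eV = 1.602 × 10⁻¹⁹ × 5.410 = 8.667 × 10⁻¹⁹ J.
p = √(2mKE) = √(2 × 9.109 × 10⁻³¹ × 8.667 × 10⁻¹⁹) = 1.257 × 10⁻²⁴ kg·m/s.
λ = h/p = 6.626 × 10⁻³⁴ / 1.257 × 10⁻²⁴ = 5.27 × 10⁻¹⁰ m = 527 pm.

λ = 527 pm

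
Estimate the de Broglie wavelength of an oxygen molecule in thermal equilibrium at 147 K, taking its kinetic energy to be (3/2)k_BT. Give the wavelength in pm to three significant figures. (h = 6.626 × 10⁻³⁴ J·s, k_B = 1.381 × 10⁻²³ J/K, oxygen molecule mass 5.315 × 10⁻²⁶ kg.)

KE = (3/2)k_BT = 1.5 × 1.381 × 10⁻²³ × 147 = 3.045 × 10⁻²¹ J.
p = √(2mKE) = √(2 × 5.315 × 10⁻²⁶ × 3.045 × 10⁻²¹) = 1.799 × 10⁻²³ kg·m/s.
λ = h/p = 3.68 × 10⁻¹¹ m = 36.8 pm.

λ = 36.8 pm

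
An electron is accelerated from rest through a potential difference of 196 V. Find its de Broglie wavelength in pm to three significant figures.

λ = 87.6 pm

KE = eV = 1.602 × 10⁻¹⁹ × 196.0 = 3.140 × 10⁻¹⁷ J.
p = √(2mKE) = √(2 × 9.109 × 10⁻³¹ × 3.140 × 10⁻¹⁷) = 7.563 × 10⁻²⁴ kg·m/s.
λ = h/p = 6.626 × 10⁻³⁴ / 7.563 × 10⁻²⁴ = 8.76 × 10⁻¹¹ m = 87.6 pm.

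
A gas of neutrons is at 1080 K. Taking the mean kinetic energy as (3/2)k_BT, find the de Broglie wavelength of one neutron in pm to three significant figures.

λ = 76.5 pm

KE = (3/2)k_BT = 1.5 × 1.381 × 10⁻²³ × 1080 = 2.237 × 10⁻²⁰ J.
p = √(2mKE) = √(2 × 1.675 × 10⁻²⁷ × 2.237 × 10⁻²⁰) = 8.657 × 10⁻²⁴ kg·m/s.
λ = h/p = 7.65 × 10⁻¹¹ m = 76.5 pm.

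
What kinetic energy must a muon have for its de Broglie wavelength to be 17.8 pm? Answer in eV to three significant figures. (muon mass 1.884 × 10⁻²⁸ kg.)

p = h/λ = 6.626 × 10⁻³⁴ / 1.780 × 10⁻¹¹ = 3.722 × 10⁻²³ kg·m/s.
KE = p²/(2m) = (3.722 × 10⁻²³)² / (2 × 1.884 × 10⁻²⁸) = 3.677 × 10⁻¹⁸ J = 23.0 eV.

KE = 23.0 eV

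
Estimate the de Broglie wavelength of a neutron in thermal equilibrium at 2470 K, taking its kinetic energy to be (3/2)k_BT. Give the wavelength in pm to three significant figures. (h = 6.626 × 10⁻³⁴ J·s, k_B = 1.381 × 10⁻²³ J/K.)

λ = 50.6 pm

KE = (3/2)k_BT = 1.5 × 1.381 × 10⁻²³ × 2470 = 5.117 × 10⁻²⁰ J.
p = √(2mKE) = √(2 × 1.675 × 10⁻²⁷ × 5.117 × 10⁻²⁰) = 1.309 × 10⁻²³ kg·m/s.
λ = h/p = 5.06 × 10⁻¹¹ m = 50.6 pm.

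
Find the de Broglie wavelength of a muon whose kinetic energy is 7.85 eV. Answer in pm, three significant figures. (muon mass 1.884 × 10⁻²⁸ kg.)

KE = 7.85 eV = 1.258 × 10⁻¹⁸ J.
p = √(2mKE) = √(2 × 1.884 × 10⁻²⁸ × 1.258 × 10⁻¹⁸) = 2.177 × 10⁻²³ kg·m/s.
λ = h/p = 6.626 × 10⁻³⁴ / 2.177 × 10⁻²³ = 3.04 × 10⁻¹¹ m = 30.4 pm.

λ = 30.4 pm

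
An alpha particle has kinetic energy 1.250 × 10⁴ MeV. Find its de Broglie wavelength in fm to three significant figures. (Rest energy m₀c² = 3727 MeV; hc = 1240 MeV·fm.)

Total energy E = KE + m₀c² = 1.250 × 10⁴ + 3727 = 16227 MeV.
(pc)² = E² − (m₀c²)² = (16227)² − (3727)² = 2.494 × 10⁸ MeV², so pc = 1.579 × 10⁴ MeV.
λ = hc/(pc) = 1240 MeV·fm / 1.579 × 10⁴ MeV = 0.0785 fm.

λ = 0.0785 fm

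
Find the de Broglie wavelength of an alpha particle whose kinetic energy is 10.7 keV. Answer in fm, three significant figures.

KE = 10.7 keV = 1.714 × 10⁻¹⁵ J.
p = √(2mKE) = √(2 × 6.645 × 10⁻²⁷ × 1.714 × 10⁻¹⁵) = 4.773 × 10⁻²¹ kg·m/s.
λ = h/p = 6.626 × 10⁻³⁴ / 4.773 × 10⁻²¹ = 1.39 × 10⁻¹³ m = 139 fm.

λ = 139 fm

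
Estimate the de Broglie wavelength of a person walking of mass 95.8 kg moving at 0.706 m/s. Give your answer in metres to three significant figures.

λ = 9.80 × 10⁻³⁶ m

p = mv = 95.8 × 0.706 = 6.763 × 10¹ kg·m/s.
λ = h/p = 6.626 × 10⁻³⁴ / 6.763 × 10¹ = 9.80 × 10⁻³⁶ m.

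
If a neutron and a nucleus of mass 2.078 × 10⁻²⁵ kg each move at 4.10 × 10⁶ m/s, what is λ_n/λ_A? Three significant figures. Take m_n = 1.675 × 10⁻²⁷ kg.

λ_n/λ_A = 124

At fixed v, p = mv so λ = h/(mv) ∝ 1/m.
λ_n/λ_A = m_A/m_n = 2.078 × 10⁻²⁵/1.675 × 10⁻²⁷ = 124.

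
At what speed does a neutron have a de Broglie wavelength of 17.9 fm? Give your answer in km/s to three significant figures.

p = h/λ = 6.626 × 10⁻³⁴ / 1.790 × 10⁻¹⁴ = 3.702 × 10⁻²⁰ kg·m/s.
v = p/m = 3.702 × 10⁻²⁰ / 1.675 × 10⁻²⁷ = 2.21 × 10⁷ m/s = 2.21 × 10⁴ km/s.

v = 2.21 × 10⁴ km/s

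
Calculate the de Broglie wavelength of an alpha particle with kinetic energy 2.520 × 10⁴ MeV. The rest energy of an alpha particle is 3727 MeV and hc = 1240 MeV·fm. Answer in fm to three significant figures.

Total energy E = KE + m₀c² = 2.520 × 10⁴ + 3727 = 28927 MeV.
(pc)² = E² − (m₀c²)² = (28927)² − (3727)² = 8.229 × 10⁸ MeV², so pc = 2.869 × 10⁴ MeV.
λ = hc/(pc) = 1240 MeV·fm / 2.869 × 10⁴ MeV = 0.0432 fm.

λ = 0.0432 fm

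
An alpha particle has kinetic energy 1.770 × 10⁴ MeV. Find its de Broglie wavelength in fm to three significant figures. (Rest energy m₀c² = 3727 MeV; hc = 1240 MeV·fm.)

λ = 0.0588 fm

Total energy E = KE + m₀c² = 1.770 × 10⁴ + 3727 = 21427 MeV.
(pc)² = E² − (m₀c²)² = (21427)² − (3727)² = 4.452 × 10⁸ MeV², so pc = 2.110 × 10⁴ MeV.
λ = hc/(pc) = 1240 MeV·fm / 2.110 × 10⁴ MeV = 0.0588 fm.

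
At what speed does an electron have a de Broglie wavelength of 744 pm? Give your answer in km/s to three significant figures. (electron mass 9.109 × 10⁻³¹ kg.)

p = h/λ = 6.626 × 10⁻³⁴ / 7.440 × 10⁻¹⁰ = 8.906 × 10⁻²⁵ kg·m/s.
v = p/m = 8.906 × 10⁻²⁵ / 9.109 × 10⁻³¹ = 9.78 × 10⁵ m/s = 978 km/s.

v = 978 km/s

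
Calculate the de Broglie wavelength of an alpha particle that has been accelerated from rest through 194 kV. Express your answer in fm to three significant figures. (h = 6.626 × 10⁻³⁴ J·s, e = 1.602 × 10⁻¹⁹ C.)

λ = 23.1 fm

KE = 2eV = 2 × 1.602 × 10⁻¹⁹ × 1.940 × 10⁵ = 6.216 × 10⁻¹⁴ J.
p = √(2mKE) = √(2 × 6.645 × 10⁻²⁷ × 6.216 × 10⁻¹⁴) = 2.874 × 10⁻²⁰ kg·m/s.
λ = h/p = 6.626 × 10⁻³⁴ / 2.874 × 10⁻²⁰ = 2.31 × 10⁻¹⁴ m = 23.1 fm.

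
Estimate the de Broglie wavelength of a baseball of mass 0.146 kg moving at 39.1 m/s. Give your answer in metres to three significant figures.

λ = 1.16 × 10⁻³⁴ m

p = mv = 0.146 × 39.1 = 5.709 kg·m/s.
λ = h/p = 6.626 × 10⁻³⁴ / 5.709 = 1.16 × 10⁻³⁴ m.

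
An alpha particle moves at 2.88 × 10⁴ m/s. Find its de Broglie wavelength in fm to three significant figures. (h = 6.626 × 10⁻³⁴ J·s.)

λ = 3460 fm

p = mv = 6.645 × 10⁻²⁷ × 2.88 × 10⁴ = 1.914 × 10⁻²² kg·m/s.
λ = h/p = 6.626 × 10⁻³⁴ / 1.914 × 10⁻²² = 3.46 × 10⁻¹² m = 3460 fm.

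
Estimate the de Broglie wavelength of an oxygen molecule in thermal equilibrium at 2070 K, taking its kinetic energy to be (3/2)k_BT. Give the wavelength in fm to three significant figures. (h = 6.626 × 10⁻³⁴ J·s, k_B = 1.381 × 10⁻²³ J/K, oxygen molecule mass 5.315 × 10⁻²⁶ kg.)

KE = (3/2)k_BT = 1.5 × 1.381 × 10⁻²³ × 2070 = 4.288 × 10⁻²⁰ J.
p = √(2mKE) = √(2 × 5.315 × 10⁻²⁶ × 4.288 × 10⁻²⁰) = 6.751 × 10⁻²³ kg·m/s.
λ = h/p = 9.81 × 10⁻¹² m = 9810 fm.

λ = 9810 fm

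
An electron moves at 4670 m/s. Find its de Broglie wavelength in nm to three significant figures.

p = mv = 9.109 × 10⁻³¹ × 4670 = 4.254 × 10⁻²⁷ kg·m/s.
λ = h/p = 6.626 × 10⁻³⁴ / 4.254 × 10⁻²⁷ = 1.56 × 10⁻⁷ m = 156 nm.

λ = 156 nm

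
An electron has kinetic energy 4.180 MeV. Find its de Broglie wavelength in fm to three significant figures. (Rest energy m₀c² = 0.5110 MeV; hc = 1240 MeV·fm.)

λ = 266 fm

Total energy E = KE + m₀c² = 4.180 + 0.5110 = 4.6910 MeV.
(pc)² = E² − (m₀c²)² = (4.6910)² − (0.5110)² = 21.74 MeV², so pc = 4.663 MeV.
λ = hc/(pc) = 1240 MeV·fm / 4.663 MeV = 266 fm.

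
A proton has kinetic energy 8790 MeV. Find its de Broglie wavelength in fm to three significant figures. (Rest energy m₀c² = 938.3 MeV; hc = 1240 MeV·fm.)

λ = 0.128 fm

Total energy E = KE + m₀c² = 8790 + 938.3 = 9728.3 MeV.
(pc)² = E² − (m₀c²)² = (9728.3)² − (938.3)² = 9.376 × 10⁷ MeV², so pc = 9683 MeV.
λ = hc/(pc) = 1240 MeV·fm / 9683 MeV = 0.128 fm.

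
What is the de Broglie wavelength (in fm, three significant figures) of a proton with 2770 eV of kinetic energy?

KE = 2770 eV = 4.438 × 10⁻¹⁶ J.
p = √(2mKE) = √(2 × 1.673 × 10⁻²⁷ × 4.438 × 10⁻¹⁶) = 1.219 × 10⁻²¹ kg·m/s.
λ = h/p = 6.626 × 10⁻³⁴ / 1.219 × 10⁻²¹ = 5.44 × 10⁻¹³ m = 544 fm.

λ = 544 fm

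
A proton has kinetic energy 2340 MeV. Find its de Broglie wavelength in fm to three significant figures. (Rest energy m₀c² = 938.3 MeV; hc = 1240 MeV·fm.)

Total energy E = KE + m₀c² = 2340 + 938.3 = 3278.3 MeV.
(pc)² = E² − (m₀c²)² = (3278.3)² − (938.3)² = 9.867 × 10⁶ MeV², so pc = 3141 MeV.
λ = hc/(pc) = 1240 MeV·fm / 3141 MeV = 0.395 fm.

λ = 0.395 fm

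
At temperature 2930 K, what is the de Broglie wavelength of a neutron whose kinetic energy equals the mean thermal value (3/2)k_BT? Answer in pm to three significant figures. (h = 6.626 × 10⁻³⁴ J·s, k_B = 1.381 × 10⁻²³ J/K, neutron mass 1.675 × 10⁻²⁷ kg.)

KE = (3/2)k_BT = 1.5 × 1.381 × 10⁻²³ × 2930 = 6.069 × 10⁻²⁰ J.
p = √(2mKE) = √(2 × 1.675 × 10⁻²⁷ × 6.069 × 10⁻²⁰) = 1.426 × 10⁻²³ kg·m/s.
λ = h/p = 4.65 × 10⁻¹¹ m = 46.5 pm.

λ = 46.5 pm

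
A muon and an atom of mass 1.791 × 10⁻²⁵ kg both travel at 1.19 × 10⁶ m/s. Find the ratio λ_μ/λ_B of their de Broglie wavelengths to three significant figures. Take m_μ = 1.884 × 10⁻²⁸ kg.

λ_μ/λ_B = 951

At fixed v, p = mv so λ = h/(mv) ∝ 1/m.
λ_μ/λ_B = m_B/m_μ = 1.791 × 10⁻²⁵/1.884 × 10⁻²⁸ = 951.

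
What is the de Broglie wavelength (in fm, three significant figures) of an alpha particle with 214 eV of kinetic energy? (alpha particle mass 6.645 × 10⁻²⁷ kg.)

KE = 214 eV = 3.428 × 10⁻¹⁷ J.
p = √(2mKE) = √(2 × 6.645 × 10⁻²⁷ × 3.428 × 10⁻¹⁷) = 6.750 × 10⁻²² kg·m/s.
λ = h/p = 6.626 × 10⁻³⁴ / 6.750 × 10⁻²² = 9.82 × 10⁻¹³ m = 982 fm.

λ = 982 fm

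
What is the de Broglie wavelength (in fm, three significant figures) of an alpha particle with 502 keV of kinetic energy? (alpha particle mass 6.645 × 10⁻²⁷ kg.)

KE = 502 keV = 8.042 × 10⁻¹⁴ J.
p = √(2mKE) = √(2 × 6.645 × 10⁻²⁷ × 8.042 × 10⁻¹⁴) = 3.269 × 10⁻²⁰ kg·m/s.
λ = h/p = 6.626 × 10⁻³⁴ / 3.269 × 10⁻²⁰ = 2.03 × 10⁻¹⁴ m = 20.3 fm.

λ = 20.3 fm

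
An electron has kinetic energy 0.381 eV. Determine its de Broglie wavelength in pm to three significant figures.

λ = 1990 pm

KE = 0.381 eV = 6.104 × 10⁻²⁰ J.
p = √(2mKE) = √(2 × 9.109 × 10⁻³¹ × 6.104 × 10⁻²⁰) = 3.335 × 10⁻²⁵ kg·m/s.
λ = h/p = 6.626 × 10⁻³⁴ / 3.335 × 10⁻²⁵ = 1.99 × 10⁻⁹ m = 1990 pm.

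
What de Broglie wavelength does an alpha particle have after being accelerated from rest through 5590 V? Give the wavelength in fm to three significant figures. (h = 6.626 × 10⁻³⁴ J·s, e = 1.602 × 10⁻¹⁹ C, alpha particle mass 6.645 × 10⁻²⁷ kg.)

KE = 2eV = 2 × 1.602 × 10⁻¹⁹ × 5590 = 1.791 × 10⁻¹⁵ J.
p = √(2mKE) = √(2 × 6.645 × 10⁻²⁷ × 1.791 × 10⁻¹⁵) = 4.879 × 10⁻²¹ kg·m/s.
λ = h/p = 6.626 × 10⁻³⁴ / 4.879 × 10⁻²¹ = 1.36 × 10⁻¹³ m = 136 fm.

λ = 136 fm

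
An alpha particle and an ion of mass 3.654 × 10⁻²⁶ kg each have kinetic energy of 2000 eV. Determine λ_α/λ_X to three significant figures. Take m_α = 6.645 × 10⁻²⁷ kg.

At fixed KE, p = √(2mKE) so λ = h/p ∝ 1/√m.
λ_α/λ_X = √(m_X/m_α) = √(3.654 × 10⁻²⁶/6.645 × 10⁻²⁷) = √(5.499) = 2.34.

λ_α/λ_X = 2.34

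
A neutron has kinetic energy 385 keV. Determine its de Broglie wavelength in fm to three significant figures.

KE = 385 keV = 6.168 × 10⁻¹⁴ J.
p = √(2mKE) = √(2 × 1.675 × 10⁻²⁷ × 6.168 × 10⁻¹⁴) = 1.437 × 10⁻²⁰ kg·m/s.
λ = h/p = 6.626 × 10⁻³⁴ / 1.437 × 10⁻²⁰ = 4.61 × 10⁻¹⁴ m = 46.1 fm.

λ = 46.1 fm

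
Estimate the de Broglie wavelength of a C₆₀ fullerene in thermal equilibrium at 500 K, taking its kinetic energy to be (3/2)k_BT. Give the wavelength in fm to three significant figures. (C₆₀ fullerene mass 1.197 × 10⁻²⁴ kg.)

λ = 4210 fm

KE = (3/2)k_BT = 1.5 × 1.381 × 10⁻²³ × 500 = 1.036 × 10⁻²⁰ J.
p = √(2mKE) = √(2 × 1.197 × 10⁻²⁴ × 1.036 × 10⁻²⁰) = 1.575 × 10⁻²² kg·m/s.
λ = h/p = 4.21 × 10⁻¹² m = 4210 fm.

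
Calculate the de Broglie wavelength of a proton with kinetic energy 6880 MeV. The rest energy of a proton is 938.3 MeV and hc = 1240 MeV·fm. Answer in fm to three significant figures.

Total energy E = KE + m₀c² = 6880 + 938.3 = 7818.3 MeV.
(pc)² = E² − (m₀c²)² = (7818.3)² − (938.3)² = 6.025 × 10⁷ MeV², so pc = 7762 MeV.
λ = hc/(pc) = 1240 MeV·fm / 7762 MeV = 0.160 fm.

λ = 0.160 fm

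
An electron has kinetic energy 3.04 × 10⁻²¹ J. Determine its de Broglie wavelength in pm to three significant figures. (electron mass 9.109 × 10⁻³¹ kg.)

λ = 8900 pm

p = √(2mKE) = √(2 × 9.109 × 10⁻³¹ × 3.040 × 10⁻²¹) = 7.442 × 10⁻²⁶ kg·m/s.
λ = h/p = 6.626 × 10⁻³⁴ / 7.442 × 10⁻²⁶ = 8.90 × 10⁻⁹ m = 8900 pm.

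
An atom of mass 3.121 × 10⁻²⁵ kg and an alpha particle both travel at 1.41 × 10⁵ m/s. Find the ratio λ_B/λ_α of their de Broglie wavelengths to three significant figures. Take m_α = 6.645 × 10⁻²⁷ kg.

At fixed v, p = mv so λ = h/(mv) ∝ 1/m.
λ_B/λ_α = m_α/m_B = 6.645 × 10⁻²⁷/3.121 × 10⁻²⁵ = 0.0213.

λ_B/λ_α = 0.0213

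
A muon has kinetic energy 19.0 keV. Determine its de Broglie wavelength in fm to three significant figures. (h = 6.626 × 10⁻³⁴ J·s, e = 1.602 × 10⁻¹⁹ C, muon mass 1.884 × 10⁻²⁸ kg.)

λ = 619 fm

KE = 19.0 keV = 3.044 × 10⁻¹⁵ J.
p = √(2mKE) = √(2 × 1.884 × 10⁻²⁸ × 3.044 × 10⁻¹⁵) = 1.071 × 10⁻²¹ kg·m/s.
λ = h/p = 6.626 × 10⁻³⁴ / 1.071 × 10⁻²¹ = 6.19 × 10⁻¹³ m = 619 fm.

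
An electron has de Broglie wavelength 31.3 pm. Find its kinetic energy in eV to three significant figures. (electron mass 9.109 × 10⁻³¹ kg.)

KE = 1540 eV

p = h/λ = 6.626 × 10⁻³⁴ / 3.130 × 10⁻¹¹ = 2.117 × 10⁻²³ kg·m/s.
KE = p²/(2m) = (2.117 × 10⁻²³)² / (2 × 9.109 × 10⁻³¹) = 2.460 × 10⁻¹⁶ J = 1540 eV.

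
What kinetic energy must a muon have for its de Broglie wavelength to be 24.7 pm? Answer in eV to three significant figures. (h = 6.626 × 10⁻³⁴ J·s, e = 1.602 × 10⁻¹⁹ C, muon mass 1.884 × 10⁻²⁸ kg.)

p = h/λ = 6.626 × 10⁻³⁴ / 2.470 × 10⁻¹¹ = 2.683 × 10⁻²³ kg·m/s.
KE = p²/(2m) = (2.683 × 10⁻²³)² / (2 × 1.884 × 10⁻²⁸) = 1.910 × 10⁻¹⁸ J = 11.9 eV.

KE = 11.9 eV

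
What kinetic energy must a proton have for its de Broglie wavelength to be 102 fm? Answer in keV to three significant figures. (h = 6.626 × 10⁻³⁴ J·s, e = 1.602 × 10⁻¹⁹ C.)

p = h/λ = 6.626 × 10⁻³⁴ / 1.020 × 10⁻¹³ = 6.496 × 10⁻²¹ kg·m/s.
KE = p²/(2m) = (6.496 × 10⁻²¹)² / (2 × 1.673 × 10⁻²⁷) = 1.261 × 10⁻¹⁴ J = 78.7 keV.

KE = 78.7 keV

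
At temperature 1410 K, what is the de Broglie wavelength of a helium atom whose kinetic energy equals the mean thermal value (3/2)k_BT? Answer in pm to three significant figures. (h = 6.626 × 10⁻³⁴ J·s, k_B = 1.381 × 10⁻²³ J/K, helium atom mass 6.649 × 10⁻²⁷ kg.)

λ = 33.6 pm

KE = (3/2)k_BT = 1.5 × 1.381 × 10⁻²³ × 1410 = 2.921 × 10⁻²⁰ J.
p = √(2mKE) = √(2 × 6.649 × 10⁻²⁷ × 2.921 × 10⁻²⁰) = 1.971 × 10⁻²³ kg·m/s.
λ = h/p = 3.36 × 10⁻¹¹ m = 33.6 pm.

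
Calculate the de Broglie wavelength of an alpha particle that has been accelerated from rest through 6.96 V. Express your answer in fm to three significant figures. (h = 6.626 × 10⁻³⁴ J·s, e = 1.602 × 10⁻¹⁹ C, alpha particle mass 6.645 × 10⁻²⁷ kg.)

KE = 2eV = 2 × 1.602 × 10⁻¹⁹ × 6.960 = 2.230 × 10⁻¹⁸ J.
p = √(2mKE) = √(2 × 6.645 × 10⁻²⁷ × 2.230 × 10⁻¹⁸) = 1.722 × 10⁻²² kg·m/s.
λ = h/p = 6.626 × 10⁻³⁴ / 1.722 × 10⁻²² = 3.85 × 10⁻¹² m = 3850 fm.

λ = 3850 fm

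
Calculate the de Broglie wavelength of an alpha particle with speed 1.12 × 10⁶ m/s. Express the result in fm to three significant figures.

λ = 89.0 fm

p = mv = 6.645 × 10⁻²⁷ × 1.12 × 10⁶ = 7.442 × 10⁻²¹ kg·m/s.
λ = h/p = 6.626 × 10⁻³⁴ / 7.442 × 10⁻²¹ = 8.90 × 10⁻¹⁴ m = 89.0 fm.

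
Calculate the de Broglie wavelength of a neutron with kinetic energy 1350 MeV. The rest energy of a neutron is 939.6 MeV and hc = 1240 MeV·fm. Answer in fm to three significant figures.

Total energy E = KE + m₀c² = 1350 + 939.6 = 2289.6 MeV.
(pc)² = E² − (m₀c²)² = (2289.6)² − (939.6)² = 4.359 × 10⁶ MeV², so pc = 2088 MeV.
λ = hc/(pc) = 1240 MeV·fm / 2088 MeV = 0.594 fm.

λ = 0.594 fm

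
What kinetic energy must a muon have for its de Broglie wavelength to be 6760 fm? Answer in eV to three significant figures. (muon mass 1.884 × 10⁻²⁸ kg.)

p = h/λ = 6.626 × 10⁻³⁴ / 6.760 × 10⁻¹² = 9.802 × 10⁻²³ kg·m/s.
KE = p²/(2m) = (9.802 × 10⁻²³)² / (2 × 1.884 × 10⁻²⁸) = 2.550 × 10⁻¹⁷ J = 159 eV.

KE = 159 eV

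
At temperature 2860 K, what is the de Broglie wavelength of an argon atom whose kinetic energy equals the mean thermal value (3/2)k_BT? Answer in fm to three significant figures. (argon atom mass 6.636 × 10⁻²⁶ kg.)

KE = (3/2)k_BT = 1.5 × 1.381 × 10⁻²³ × 2860 = 5.924 × 10⁻²⁰ J.
p = √(2mKE) = √(2 × 6.636 × 10⁻²⁶ × 5.924 × 10⁻²⁰) = 8.867 × 10⁻²³ kg·m/s.
λ = h/p = 7.47 × 10⁻¹² m = 7470 fm.

λ = 7470 fm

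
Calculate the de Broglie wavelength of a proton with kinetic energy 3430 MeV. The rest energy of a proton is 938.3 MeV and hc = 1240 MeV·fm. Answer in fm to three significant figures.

Total energy E = KE + m₀c² = 3430 + 938.3 = 4368.3 MeV.
(pc)² = E² − (m₀c²)² = (4368.3)² − (938.3)² = 1.820 × 10⁷ MeV², so pc = 4266 MeV.
λ = hc/(pc) = 1240 MeV·fm / 4266 MeV = 0.291 fm.

λ = 0.291 fm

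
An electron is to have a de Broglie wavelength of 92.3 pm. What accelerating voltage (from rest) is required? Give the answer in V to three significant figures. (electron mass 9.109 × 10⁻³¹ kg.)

p = h/λ = 6.626 × 10⁻³⁴ / 9.230 × 10⁻¹¹ = 7.179 × 10⁻²⁴ kg·m/s.
KE = p²/(2m) = 2.829 × 10⁻¹⁷ J.
V = KE/e = 2.829 × 10⁻¹⁷ / (1.602 × 10⁻¹⁹) = 177 V.

V = 177 V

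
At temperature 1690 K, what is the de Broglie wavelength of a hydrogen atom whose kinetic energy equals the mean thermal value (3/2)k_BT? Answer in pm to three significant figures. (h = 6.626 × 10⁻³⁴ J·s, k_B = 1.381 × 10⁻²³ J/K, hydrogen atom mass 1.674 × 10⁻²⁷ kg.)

KE = (3/2)k_BT = 1.5 × 1.381 × 10⁻²³ × 1690 = 3.501 × 10⁻²⁰ J.
p = √(2mKE) = √(2 × 1.674 × 10⁻²⁷ × 3.501 × 10⁻²⁰) = 1.083 × 10⁻²³ kg·m/s.
λ = h/p = 6.12 × 10⁻¹¹ m = 61.2 pm.

λ = 61.2 pm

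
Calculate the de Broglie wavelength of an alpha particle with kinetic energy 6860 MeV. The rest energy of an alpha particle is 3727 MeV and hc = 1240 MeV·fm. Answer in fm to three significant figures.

Total energy E = KE + m₀c² = 6860 + 3727 = 10587 MeV.
(pc)² = E² − (m₀c²)² = (10587)² − (3727)² = 9.819 × 10⁷ MeV², so pc = 9909 MeV.
λ = hc/(pc) = 1240 MeV·fm / 9909 MeV = 0.125 fm.

λ = 0.125 fm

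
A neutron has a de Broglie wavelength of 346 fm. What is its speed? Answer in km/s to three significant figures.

v = 1140 km/s

p = h/λ = 6.626 × 10⁻³⁴ / 3.460 × 10⁻¹³ = 1.915 × 10⁻²¹ kg·m/s.
v = p/m = 1.915 × 10⁻²¹ / 1.675 × 10⁻²⁷ = 1.14 × 10⁶ m/s = 1140 km/s.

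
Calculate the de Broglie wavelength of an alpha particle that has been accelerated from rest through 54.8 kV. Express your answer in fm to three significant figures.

KE = 2eV = 2 × 1.602 × 10⁻¹⁹ × 5.480 × 10⁴ = 1.756 × 10⁻¹⁴ J.
p = √(2mKE) = √(2 × 6.645 × 10⁻²⁷ × 1.756 × 10⁻¹⁴) = 1.528 × 10⁻²⁰ kg·m/s.
λ = h/p = 6.626 × 10⁻³⁴ / 1.528 × 10⁻²⁰ = 4.34 × 10⁻¹⁴ m = 43.4 fm.

λ = 43.4 fm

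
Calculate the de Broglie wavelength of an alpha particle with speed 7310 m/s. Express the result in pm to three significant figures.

λ = 13.6 pm

p = mv = 6.645 × 10⁻²⁷ × 7310 = 4.857 × 10⁻²³ kg·m/s.
λ = h/p = 6.626 × 10⁻³⁴ / 4.857 × 10⁻²³ = 1.36 × 10⁻¹¹ m = 13.6 pm.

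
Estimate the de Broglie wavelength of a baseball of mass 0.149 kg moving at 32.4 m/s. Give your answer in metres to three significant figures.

p = mv = 0.149 × 32.4 = 4.828 kg·m/s.
λ = h/p = 6.626 × 10⁻³⁴ / 4.828 = 1.37 × 10⁻³⁴ m.

λ = 1.37 × 10⁻³⁴ m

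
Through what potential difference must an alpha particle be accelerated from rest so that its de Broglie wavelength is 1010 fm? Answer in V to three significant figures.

p = h/λ = 6.626 × 10⁻³⁴ / 1.010 × 10⁻¹² = 6.560 × 10⁻²² kg·m/s.
KE = p²/(2m) = 3.238 × 10⁻¹⁷ J.
V = KE/2e = 3.238 × 10⁻¹⁷ / (2 × 1.602 × 10⁻¹⁹) = 101 V.

V = 101 V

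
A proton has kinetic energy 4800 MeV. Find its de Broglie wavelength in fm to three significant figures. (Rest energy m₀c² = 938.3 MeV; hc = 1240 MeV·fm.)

λ = 0.219 fm

Total energy E = KE + m₀c² = 4800 + 938.3 = 5738.3 MeV.
(pc)² = E² − (m₀c²)² = (5738.3)² − (938.3)² = 3.205 × 10⁷ MeV², so pc = 5661 MeV.
λ = hc/(pc) = 1240 MeV·fm / 5661 MeV = 0.219 fm.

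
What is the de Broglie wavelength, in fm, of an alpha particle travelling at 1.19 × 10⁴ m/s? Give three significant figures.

p = mv = 6.645 × 10⁻²⁷ × 1.19 × 10⁴ = 7.908 × 10⁻²³ kg·m/s.
λ = h/p = 6.626 × 10⁻³⁴ / 7.908 × 10⁻²³ = 8.38 × 10⁻¹² m = 8380 fm.

λ = 8380 fm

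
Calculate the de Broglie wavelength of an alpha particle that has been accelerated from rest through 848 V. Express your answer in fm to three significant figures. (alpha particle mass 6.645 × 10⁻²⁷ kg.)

KE = 2eV = 2 × 1.602 × 10⁻¹⁹ × 848.0 = 2.717 × 10⁻¹⁶ J.
p = √(2mKE) = √(2 × 6.645 × 10⁻²⁷ × 2.717 × 10⁻¹⁶) = 1.900 × 10⁻²¹ kg·m/s.
λ = h/p = 6.626 × 10⁻³⁴ / 1.900 × 10⁻²¹ = 3.49 × 10⁻¹³ m = 349 fm.

λ = 349 fm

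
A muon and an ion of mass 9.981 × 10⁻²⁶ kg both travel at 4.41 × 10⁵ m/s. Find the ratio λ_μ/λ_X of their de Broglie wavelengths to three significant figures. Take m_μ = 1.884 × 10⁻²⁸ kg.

λ_μ/λ_X = 530

At fixed v, p = mv so λ = h/(mv) ∝ 1/m.
λ_μ/λ_X = m_X/m_μ = 9.981 × 10⁻²⁶/1.884 × 10⁻²⁸ = 530.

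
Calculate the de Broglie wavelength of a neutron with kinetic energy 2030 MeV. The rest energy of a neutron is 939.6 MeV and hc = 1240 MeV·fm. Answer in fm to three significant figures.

λ = 0.440 fm

Total energy E = KE + m₀c² = 2030 + 939.6 = 2969.6 MeV.
(pc)² = E² − (m₀c²)² = (2969.6)² − (939.6)² = 7.936 × 10⁶ MeV², so pc = 2817 MeV.
λ = hc/(pc) = 1240 MeV·fm / 2817 MeV = 0.440 fm.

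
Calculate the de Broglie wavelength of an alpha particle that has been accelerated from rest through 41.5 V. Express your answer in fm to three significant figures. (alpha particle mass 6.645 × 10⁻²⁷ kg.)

KE = 2eV = 2 × 1.602 × 10⁻¹⁹ × 41.50 = 1.330 × 10⁻¹⁷ J.
p = √(2mKE) = √(2 × 6.645 × 10⁻²⁷ × 1.330 × 10⁻¹⁷) = 4.204 × 10⁻²² kg·m/s.
λ = h/p = 6.626 × 10⁻³⁴ / 4.204 × 10⁻²² = 1.58 × 10⁻¹² m = 1580 fm.

λ = 1580 fm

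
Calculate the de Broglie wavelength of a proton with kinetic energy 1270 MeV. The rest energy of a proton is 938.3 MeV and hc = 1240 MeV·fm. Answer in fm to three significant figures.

λ = 0.620 fm

Total energy E = KE + m₀c² = 1270 + 938.3 = 2208.3 MeV.
(pc)² = E² − (m₀c²)² = (2208.3)² − (938.3)² = 3.996 × 10⁶ MeV², so pc = 1999 MeV.
λ = hc/(pc) = 1240 MeV·fm / 1999 MeV = 0.620 fm.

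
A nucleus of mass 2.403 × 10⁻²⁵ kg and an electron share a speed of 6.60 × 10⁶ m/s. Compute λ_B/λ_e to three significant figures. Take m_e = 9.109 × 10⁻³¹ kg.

λ_B/λ_e = 3.79 × 10⁻⁶

At fixed v, p = mv so λ = h/(mv) ∝ 1/m.
λ_B/λ_e = m_e/m_B = 9.109 × 10⁻³¹/2.403 × 10⁻²⁵ = 3.79 × 10⁻⁶.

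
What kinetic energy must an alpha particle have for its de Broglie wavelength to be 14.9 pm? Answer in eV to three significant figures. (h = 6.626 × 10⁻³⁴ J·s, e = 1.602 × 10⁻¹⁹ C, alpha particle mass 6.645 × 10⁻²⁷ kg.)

KE = 0.929 eV

p = h/λ = 6.626 × 10⁻³⁴ / 1.490 × 10⁻¹¹ = 4.447 × 10⁻²³ kg·m/s.
KE = p²/(2m) = (4.447 × 10⁻²³)² / (2 × 6.645 × 10⁻²⁷) = 1.488 × 10⁻¹⁹ J = 0.929 eV.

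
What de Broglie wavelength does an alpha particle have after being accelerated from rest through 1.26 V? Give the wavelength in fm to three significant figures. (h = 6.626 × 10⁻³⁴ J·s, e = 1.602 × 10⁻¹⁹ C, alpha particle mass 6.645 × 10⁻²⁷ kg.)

KE = 2eV = 2 × 1.602 × 10⁻¹⁹ × 1.260 = 4.037 × 10⁻¹⁹ J.
p = √(2mKE) = √(2 × 6.645 × 10⁻²⁷ × 4.037 × 10⁻¹⁹) = 7.325 × 10⁻²³ kg·m/s.
λ = h/p = 6.626 × 10⁻³⁴ / 7.325 × 10⁻²³ = 9.05 × 10⁻¹² m = 9050 fm.

λ = 9050 fm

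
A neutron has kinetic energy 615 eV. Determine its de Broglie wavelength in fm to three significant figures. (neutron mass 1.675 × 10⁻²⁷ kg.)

KE = 615 eV = 9.852 × 10⁻¹⁷ J.
p = √(2mKE) = √(2 × 1.675 × 10⁻²⁷ × 9.852 × 10⁻¹⁷) = 5.745 × 10⁻²² kg·m/s.
λ = h/p = 6.626 × 10⁻³⁴ / 5.745 × 10⁻²² = 1.15 × 10⁻¹² m = 1150 fm.

λ = 1150 fm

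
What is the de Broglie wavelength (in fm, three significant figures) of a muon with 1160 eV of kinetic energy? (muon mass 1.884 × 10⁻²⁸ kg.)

KE = 1160 eV = 1.858 × 10⁻¹⁶ J.
p = √(2mKE) = √(2 × 1.884 × 10⁻²⁸ × 1.858 × 10⁻¹⁶) = 2.646 × 10⁻²² kg·m/s.
λ = h/p = 6.626 × 10⁻³⁴ / 2.646 × 10⁻²² = 2.50 × 10⁻¹² m = 2500 fm.

λ = 2500 fm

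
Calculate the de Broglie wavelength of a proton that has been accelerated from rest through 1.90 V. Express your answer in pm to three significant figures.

KE = eV = 1.602 × 10⁻¹⁹ × 1.900 = 3.044 × 10⁻¹⁹ J.
p = √(2mKE) = √(2 × 1.673 × 10⁻²⁷ × 3.044 × 10⁻¹⁹) = 3.191 × 10⁻²³ kg·m/s.
λ = h/p = 6.626 × 10⁻³⁴ / 3.191 × 10⁻²³ = 2.08 × 10⁻¹¹ m = 20.8 pm.

λ = 20.8 pm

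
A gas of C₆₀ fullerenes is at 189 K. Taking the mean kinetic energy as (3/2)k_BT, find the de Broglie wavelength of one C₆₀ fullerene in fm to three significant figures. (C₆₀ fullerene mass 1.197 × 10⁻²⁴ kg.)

λ = 6840 fm

KE = (3/2)k_BT = 1.5 × 1.381 × 10⁻²³ × 189 = 3.915 × 10⁻²¹ J.
p = √(2mKE) = √(2 × 1.197 × 10⁻²⁴ × 3.915 × 10⁻²¹) = 9.681 × 10⁻²³ kg·m/s.
λ = h/p = 6.84 × 10⁻¹² m = 6840 fm.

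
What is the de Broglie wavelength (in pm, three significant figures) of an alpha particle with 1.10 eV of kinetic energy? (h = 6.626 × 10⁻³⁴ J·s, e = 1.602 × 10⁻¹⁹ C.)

KE = 1.10 eV = 1.762 × 10⁻¹⁹ J.
p = √(2mKE) = √(2 × 6.645 × 10⁻²⁷ × 1.762 × 10⁻¹⁹) = 4.839 × 10⁻²³ kg·m/s.
λ = h/p = 6.626 × 10⁻³⁴ / 4.839 × 10⁻²³ = 1.37 × 10⁻¹¹ m = 13.7 pm.

λ = 13.7 pm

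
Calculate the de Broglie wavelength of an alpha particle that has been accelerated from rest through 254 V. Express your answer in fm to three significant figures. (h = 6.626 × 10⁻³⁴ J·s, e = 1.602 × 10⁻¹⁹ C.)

KE = 2eV = 2 × 1.602 × 10⁻¹⁹ × 254.0 = 8.138 × 10⁻¹⁷ J.
p = √(2mKE) = √(2 × 6.645 × 10⁻²⁷ × 8.138 × 10⁻¹⁷) = 1.040 × 10⁻²¹ kg·m/s.
λ = h/p = 6.626 × 10⁻³⁴ / 1.040 × 10⁻²¹ = 6.37 × 10⁻¹³ m = 637 fm.

λ = 637 fm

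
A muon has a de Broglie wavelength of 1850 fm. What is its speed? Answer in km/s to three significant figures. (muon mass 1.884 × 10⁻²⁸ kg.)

v = 1900 km/s

p = h/λ = 6.626 × 10⁻³⁴ / 1.850 × 10⁻¹² = 3.582 × 10⁻²² kg·m/s.
v = p/m = 3.582 × 10⁻²² / 1.884 × 10⁻²⁸ = 1.90 × 10⁶ m/s = 1900 km/s.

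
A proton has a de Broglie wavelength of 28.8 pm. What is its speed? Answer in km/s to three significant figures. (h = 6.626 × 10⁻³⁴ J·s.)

v = 13.8 km/s

p = h/λ = 6.626 × 10⁻³⁴ / 2.880 × 10⁻¹¹ = 2.301 × 10⁻²³ kg·m/s.
v = p/m = 2.301 × 10⁻²³ / 1.673 × 10⁻²⁷ = 1.38 × 10⁴ m/s = 13.8 km/s.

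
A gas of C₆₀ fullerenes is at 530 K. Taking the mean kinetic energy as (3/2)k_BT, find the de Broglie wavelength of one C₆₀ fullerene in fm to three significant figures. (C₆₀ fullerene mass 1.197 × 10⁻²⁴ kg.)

KE = (3/2)k_BT = 1.5 × 1.381 × 10⁻²³ × 530 = 1.098 × 10⁻²⁰ J.
p = √(2mKE) = √(2 × 1.197 × 10⁻²⁴ × 1.098 × 10⁻²⁰) = 1.621 × 10⁻²² kg·m/s.
λ = h/p = 4.09 × 10⁻¹² m = 4090 fm.

λ = 4090 fm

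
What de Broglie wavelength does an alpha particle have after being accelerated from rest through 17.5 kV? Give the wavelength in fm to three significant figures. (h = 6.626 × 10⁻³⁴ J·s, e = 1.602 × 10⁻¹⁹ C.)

KE = 2eV = 2 × 1.602 × 10⁻¹⁹ × 1.750 × 10⁴ = 5.607 × 10⁻¹⁵ J.
p = √(2mKE) = √(2 × 6.645 × 10⁻²⁷ × 5.607 × 10⁻¹⁵) = 8.632 × 10⁻²¹ kg·m/s.
λ = h/p = 6.626 × 10⁻³⁴ / 8.632 × 10⁻²¹ = 7.68 × 10⁻¹⁴ m = 76.8 fm.

λ = 76.8 fm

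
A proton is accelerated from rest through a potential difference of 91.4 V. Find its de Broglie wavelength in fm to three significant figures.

λ = 2990 fm

KE = eV = 1.602 × 10⁻¹⁹ × 91.40 = 1.464 × 10⁻¹⁷ J.
p = √(2mKE) = √(2 × 1.673 × 10⁻²⁷ × 1.464 × 10⁻¹⁷) = 2.213 × 10⁻²² kg·m/s.
λ = h/p = 6.626 × 10⁻³⁴ / 2.213 × 10⁻²² = 2.99 × 10⁻¹² m = 2990 fm.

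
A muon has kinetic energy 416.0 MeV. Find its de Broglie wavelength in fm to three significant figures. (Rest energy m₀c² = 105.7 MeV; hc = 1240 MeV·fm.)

λ = 2.43 fm

Total energy E = KE + m₀c² = 416.0 + 105.7 = 521.7 MeV.
(pc)² = E² − (m₀c²)² = (521.7)² − (105.7)² = 2.610 × 10⁵ MeV², so pc = 510.9 MeV.
λ = hc/(pc) = 1240 MeV·fm / 510.9 MeV = 2.43 fm.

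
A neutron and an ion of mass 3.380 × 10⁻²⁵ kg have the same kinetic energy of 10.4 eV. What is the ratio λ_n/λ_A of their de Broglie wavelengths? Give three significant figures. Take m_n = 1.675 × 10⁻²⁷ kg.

At fixed KE, p = √(2mKE) so λ = h/p ∝ 1/√m.
λ_n/λ_A = √(m_A/m_n) = √(3.380 × 10⁻²⁵/1.675 × 10⁻²⁷) = √(201.8) = 14.2.

λ_n/λ_A = 14.2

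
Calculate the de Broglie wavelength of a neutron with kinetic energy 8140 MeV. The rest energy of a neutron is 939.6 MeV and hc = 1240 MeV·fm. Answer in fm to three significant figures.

λ = 0.137 fm

Total energy E = KE + m₀c² = 8140 + 939.6 = 9079.6 MeV.
(pc)² = E² − (m₀c²)² = (9079.6)² − (939.6)² = 8.156 × 10⁷ MeV², so pc = 9031 MeV.
λ = hc/(pc) = 1240 MeV·fm / 9031 MeV = 0.137 fm.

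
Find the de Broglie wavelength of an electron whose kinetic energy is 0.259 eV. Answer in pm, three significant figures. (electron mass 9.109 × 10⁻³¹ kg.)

KE = 0.259 eV = 4.149 × 10⁻²⁰ J.
p = √(2mKE) = √(2 × 9.109 × 10⁻³¹ × 4.149 × 10⁻²⁰) = 2.749 × 10⁻²⁵ kg·m/s.
λ = h/p = 6.626 × 10⁻³⁴ / 2.749 × 10⁻²⁵ = 2.41 × 10⁻⁹ m = 2410 pm.

λ = 2410 pm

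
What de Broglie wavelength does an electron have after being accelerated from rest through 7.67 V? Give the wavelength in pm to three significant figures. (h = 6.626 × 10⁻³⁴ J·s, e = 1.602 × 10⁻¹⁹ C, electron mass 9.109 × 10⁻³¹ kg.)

KE = eV = 1.602 × 10⁻¹⁹ × 7.670 = 1.229 × 10⁻¹⁸ J.
p = √(2mKE) = √(2 × 9.109 × 10⁻³¹ × 1.229 × 10⁻¹⁸) = 1.496 × 10⁻²⁴ kg·m/s.
λ = h/p = 6.626 × 10⁻³⁴ / 1.496 × 10⁻²⁴ = 4.43 × 10⁻¹⁰ m = 443 pm.

λ = 443 pm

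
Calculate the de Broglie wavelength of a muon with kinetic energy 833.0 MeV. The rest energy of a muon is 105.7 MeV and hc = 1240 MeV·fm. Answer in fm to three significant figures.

Total energy E = KE + m₀c² = 833.0 + 105.7 = 938.7 MeV.
(pc)² = E² − (m₀c²)² = (938.7)² − (105.7)² = 8.700 × 10⁵ MeV², so pc = 932.7 MeV.
λ = hc/(pc) = 1240 MeV·fm / 932.7 MeV = 1.33 fm.

λ = 1.33 fm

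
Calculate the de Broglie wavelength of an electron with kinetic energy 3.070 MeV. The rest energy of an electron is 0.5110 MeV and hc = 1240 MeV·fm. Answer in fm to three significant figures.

Total energy E = KE + m₀c² = 3.070 + 0.5110 = 3.5810 MeV.
(pc)² = E² − (m₀c²)² = (3.5810)² − (0.5110)² = 12.56 MeV², so pc = 3.544 MeV.
λ = hc/(pc) = 1240 MeV·fm / 3.544 MeV = 350 fm.

λ = 350 fm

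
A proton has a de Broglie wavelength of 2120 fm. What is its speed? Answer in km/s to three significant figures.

v = 187 km/s

p = h/λ = 6.626 × 10⁻³⁴ / 2.120 × 10⁻¹² = 3.125 × 10⁻²² kg·m/s.
v = p/m = 3.125 × 10⁻²² / 1.673 × 10⁻²⁷ = 1.87 × 10⁵ m/s = 187 km/s.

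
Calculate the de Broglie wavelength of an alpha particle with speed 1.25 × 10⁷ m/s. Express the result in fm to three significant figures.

λ = 7.98 fm

p = mv = 6.645 × 10⁻²⁷ × 1.25 × 10⁷ = 8.306 × 10⁻²⁰ kg·m/s.
λ = h/p = 6.626 × 10⁻³⁴ / 8.306 × 10⁻²⁰ = 7.98 × 10⁻¹⁵ m = 7.98 fm.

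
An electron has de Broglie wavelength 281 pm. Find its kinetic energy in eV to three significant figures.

KE = 19.1 eV

p = h/λ = 6.626 × 10⁻³⁴ / 2.810 × 10⁻¹⁰ = 2.358 × 10⁻²⁴ kg·m/s.
KE = p²/(2m) = (2.358 × 10⁻²⁴)² / (2 × 9.109 × 10⁻³¹) = 3.052 × 10⁻¹⁸ J = 19.1 eV.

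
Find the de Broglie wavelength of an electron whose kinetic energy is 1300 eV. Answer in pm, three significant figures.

KE = 1300 eV = 2.083 × 10⁻¹⁶ J.
p = √(2mKE) = √(2 × 9.109 × 10⁻³¹ × 2.083 × 10⁻¹⁶) = 1.948 × 10⁻²³ kg·m/s.
λ = h/p = 6.626 × 10⁻³⁴ / 1.948 × 10⁻²³ = 3.40 × 10⁻¹¹ m = 34.0 pm.

λ = 34.0 pm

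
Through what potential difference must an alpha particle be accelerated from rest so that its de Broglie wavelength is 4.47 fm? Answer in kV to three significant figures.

V = 5160 kV

p = h/λ = 6.626 × 10⁻³⁴ / 4.470 × 10⁻¹⁵ = 1.482 × 10⁻¹⁹ kg·m/s.
KE = p²/(2m) = 1.653 × 10⁻¹² J.
V = KE/2e = 1.653 × 10⁻¹² / (2 × 1.602 × 10⁻¹⁹) = 5160 kV.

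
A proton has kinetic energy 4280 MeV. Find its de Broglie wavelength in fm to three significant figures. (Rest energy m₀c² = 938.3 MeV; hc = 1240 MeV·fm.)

λ = 0.242 fm

Total energy E = KE + m₀c² = 4280 + 938.3 = 5218.3 MeV.
(pc)² = E² − (m₀c²)² = (5218.3)² − (938.3)² = 2.635 × 10⁷ MeV², so pc = 5133 MeV.
λ = hc/(pc) = 1240 MeV·fm / 5133 MeV = 0.242 fm.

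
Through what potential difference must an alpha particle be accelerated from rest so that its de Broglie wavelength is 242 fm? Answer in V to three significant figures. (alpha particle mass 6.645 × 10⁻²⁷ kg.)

p = h/λ = 6.626 × 10⁻³⁴ / 2.420 × 10⁻¹³ = 2.738 × 10⁻²¹ kg·m/s.
KE = p²/(2m) = 5.641 × 10⁻¹⁶ J.
V = KE/2e = 5.641 × 10⁻¹⁶ / (2 × 1.602 × 10⁻¹⁹) = 1760 V.

V = 1760 V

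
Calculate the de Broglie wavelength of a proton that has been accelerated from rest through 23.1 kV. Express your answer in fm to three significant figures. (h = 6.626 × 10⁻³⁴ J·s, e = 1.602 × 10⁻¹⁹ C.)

λ = 188 fm

KE = eV = 1.602 × 10⁻¹⁹ × 2.310 × 10⁴ = 3.701 × 10⁻¹⁵ J.
p = √(2mKE) = √(2 × 1.673 × 10⁻²⁷ × 3.701 × 10⁻¹⁵) = 3.519 × 10⁻²¹ kg·m/s.
λ = h/p = 6.626 × 10⁻³⁴ / 3.519 × 10⁻²¹ = 1.88 × 10⁻¹³ m = 188 fm.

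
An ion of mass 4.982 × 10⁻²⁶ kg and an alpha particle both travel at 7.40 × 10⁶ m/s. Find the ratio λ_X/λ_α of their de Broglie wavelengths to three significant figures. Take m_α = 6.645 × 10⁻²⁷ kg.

At fixed v, p = mv so λ = h/(mv) ∝ 1/m.
λ_X/λ_α = m_α/m_X = 6.645 × 10⁻²⁷/4.982 × 10⁻²⁶ = 0.133.

λ_X/λ_α = 0.133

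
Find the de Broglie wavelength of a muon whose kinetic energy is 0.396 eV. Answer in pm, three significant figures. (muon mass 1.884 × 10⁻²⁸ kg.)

KE = 0.396 eV = 6.344 × 10⁻²⁰ J.
p = √(2mKE) = √(2 × 1.884 × 10⁻²⁸ × 6.344 × 10⁻²⁰) = 4.889 × 10⁻²⁴ kg·m/s.
λ = h/p = 6.626 × 10⁻³⁴ / 4.889 × 10⁻²⁴ = 1.36 × 10⁻¹⁰ m = 136 pm.

λ = 136 pm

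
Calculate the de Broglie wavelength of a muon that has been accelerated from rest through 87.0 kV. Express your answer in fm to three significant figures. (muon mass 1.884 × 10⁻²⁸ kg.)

KE = eV = 1.602 × 10⁻¹⁹ × 8.700 × 10⁴ = 1.394 × 10⁻¹⁴ J.
p = √(2mKE) = √(2 × 1.884 × 10⁻²⁸ × 1.394 × 10⁻¹⁴) = 2.292 × 10⁻²¹ kg·m/s.
λ = h/p = 6.626 × 10⁻³⁴ / 2.292 × 10⁻²¹ = 2.89 × 10⁻¹³ m = 289 fm.

λ = 289 fm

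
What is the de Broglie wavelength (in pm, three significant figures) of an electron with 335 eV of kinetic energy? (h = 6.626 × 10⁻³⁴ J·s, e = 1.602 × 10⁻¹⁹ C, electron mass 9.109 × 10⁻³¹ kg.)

λ = 67.0 pm

KE = 335 eV = 5.367 × 10⁻¹⁷ J.
p = √(2mKE) = √(2 × 9.109 × 10⁻³¹ × 5.367 × 10⁻¹⁷) = 9.888 × 10⁻²⁴ kg·m/s.
λ = h/p = 6.626 × 10⁻³⁴ / 9.888 × 10⁻²⁴ = 6.70 × 10⁻¹¹ m = 67.0 pm.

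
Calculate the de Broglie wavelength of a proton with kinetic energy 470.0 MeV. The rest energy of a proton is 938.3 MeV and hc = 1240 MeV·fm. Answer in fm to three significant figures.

λ = 1.18 fm

Total energy E = KE + m₀c² = 470.0 + 938.3 = 1408.3 MeV.
(pc)² = E² − (m₀c²)² = (1408.3)² − (938.3)² = 1.103 × 10⁶ MeV², so pc = 1050 MeV.
λ = hc/(pc) = 1240 MeV·fm / 1050 MeV = 1.18 fm.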